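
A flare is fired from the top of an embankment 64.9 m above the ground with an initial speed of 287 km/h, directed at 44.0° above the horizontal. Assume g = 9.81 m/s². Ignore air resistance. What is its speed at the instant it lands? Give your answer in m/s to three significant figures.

Convert: 287 km/h = 287/3.6 = 79.72 m/s.
Resolve: vₓ = 79.72 cos 44.0° = 57.35 m/s and v_y0 = 79.72 sin 44.0° = 55.38 m/s.
The projectile lands when y = 64.9 + (55.38) t − ½·9.81·t² = 0. Positive root: t = (55.38 + √(55.38² + 2·9.81·64.9)) / 9.81 = (55.38 + 65.88) / 9.81 = 12.36 s.
Vertical velocity at impact: v_y = v_y0 − g t = 55.38 − 9.81 × 12.36 = −65.88 m/s.
Speed: |v| = √(vₓ² + v_y²) = √(57.35² + 65.88²) = 87.34 m/s.

87.3 m/s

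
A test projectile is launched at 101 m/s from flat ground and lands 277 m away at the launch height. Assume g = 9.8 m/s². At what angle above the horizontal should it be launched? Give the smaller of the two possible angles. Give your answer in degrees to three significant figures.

R = v₀² sin 2θ / g gives sin 2θ = gR/v₀² = 9.80·277/101² = 0.2661.
2θ = 15.43° or 180° − 15.43° = 164.6°, so θ = 7.716° or 82.28°.
The smaller angle is 7.716°.

7.72°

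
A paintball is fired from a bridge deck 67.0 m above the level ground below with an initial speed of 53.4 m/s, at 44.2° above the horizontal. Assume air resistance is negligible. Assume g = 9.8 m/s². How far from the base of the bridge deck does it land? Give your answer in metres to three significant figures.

348 m

Horizontal component vₓ = 53.40 cos 44.2° = 38.28 m/s; vertical v_y0 = 53.40 sin 44.2° = 37.23 m/s.
The projectile lands when y = 67.0 + (37.23) t − ½·9.80·t² = 0. Positive root: t = (37.23 + √(37.23² + 2·9.80·67.0)) / 9.80 = (37.23 + 51.95) / 9.80 = 9.100 s.
Horizontal distance: R = vₓ t = 38.28 × 9.100 = 348.4 m.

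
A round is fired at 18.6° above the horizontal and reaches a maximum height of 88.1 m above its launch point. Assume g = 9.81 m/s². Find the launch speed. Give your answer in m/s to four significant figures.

130.3 m/s

At the peak v_y = 0, so v_y0 = √(2gH) = √(2 × 9.81 × 88.1) = 41.58 m/s.
v_y0 = v₀ sin θ ⇒ v₀ = 41.58 / sin 18.6° = 130.3 m/s.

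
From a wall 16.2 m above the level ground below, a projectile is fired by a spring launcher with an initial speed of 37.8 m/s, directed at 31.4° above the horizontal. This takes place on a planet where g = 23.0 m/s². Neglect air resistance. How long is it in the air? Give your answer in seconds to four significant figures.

2.320 s

Resolve: vₓ = 37.80 cos 31.4° = 32.26 m/s and v_y0 = 37.80 sin 31.4° = 19.69 m/s.
Vertical motion (up positive, ground at y = 0): 11.50 t² − (19.69) t − 16.2 = 0, so t = (19.69 + √(19.69² + 2·23.0·16.2)) / 23.0 = (19.69 + 33.66) / 23.0 = 2.320 s.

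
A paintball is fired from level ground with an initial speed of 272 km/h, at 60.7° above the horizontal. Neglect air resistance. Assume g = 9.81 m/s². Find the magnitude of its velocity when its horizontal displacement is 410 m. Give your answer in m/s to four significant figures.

Convert: 272 km/h = 272/3.6 = 75.56 m/s.
Horizontal component vₓ = 75.56 cos 60.7° = 36.98 m/s; vertical v_y0 = 75.56 sin 60.7° = 65.89 m/s.
x = vₓ t ⇒ t = 410/36.98 = 11.09 s.
Vertical velocity there: v_y = v_y0 − g t = 65.89 − 9.81 × 11.09 = −42.89 m/s.
Speed: √(vₓ² + v_y²) = √(36.98² + 42.89²) = 56.63 m/s.

56.63 m/s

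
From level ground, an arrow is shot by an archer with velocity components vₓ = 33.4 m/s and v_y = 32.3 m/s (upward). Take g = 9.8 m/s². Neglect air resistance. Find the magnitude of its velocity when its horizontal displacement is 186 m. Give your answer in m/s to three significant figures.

x = vₓ t ⇒ t = 186/33.40 = 5.569 s.
Vertical velocity there: v_y = v_y0 − g t = 32.30 − 9.80 × 5.569 = −22.27 m/s.
Speed: √(vₓ² + v_y²) = √(33.40² + 22.27²) = 40.15 m/s.

40.1 m/s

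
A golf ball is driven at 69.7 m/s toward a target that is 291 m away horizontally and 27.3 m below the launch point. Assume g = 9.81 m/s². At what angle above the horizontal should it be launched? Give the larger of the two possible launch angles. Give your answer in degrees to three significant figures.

72.6°

Trajectory: y = x tanθ − g x² (1 + tan²θ)/(2v₀²). With x = 291, y = −27.3, v₀ = 69.7, g = 9.81:
85.50 tan²θ − 291 tanθ + (58.20) = 0.
tanθ = [291 ± √(291² − 4 × 85.50 × (58.20))] / (2 × 85.50) = (291 ± 254.5) / 171.0, giving tanθ = 0.2134 or 3.190.
θ = 12.04° or 72.60°; the larger is 72.60°.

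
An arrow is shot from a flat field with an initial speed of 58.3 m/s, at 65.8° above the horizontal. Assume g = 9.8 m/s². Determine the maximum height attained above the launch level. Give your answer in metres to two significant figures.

140 m

Components: vₓ = 58.30 cos 65.8° = 23.90 m/s, v_y0 = 58.30 sin 65.8° = 53.18 m/s.
Maximum height: H = v_y0² / (2g) = 53.18² / (2 × 9.80) = 144.3 m.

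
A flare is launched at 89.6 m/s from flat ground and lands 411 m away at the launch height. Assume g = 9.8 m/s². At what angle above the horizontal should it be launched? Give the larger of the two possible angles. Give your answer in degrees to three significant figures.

R = v₀² sin 2θ / g gives sin 2θ = gR/v₀² = 9.80·411/89.6² = 0.5017.
2θ = 30.11° or 180° − 30.11° = 149.9°, so θ = 15.06° or 74.94°.
The larger angle is 74.94°.

74.9°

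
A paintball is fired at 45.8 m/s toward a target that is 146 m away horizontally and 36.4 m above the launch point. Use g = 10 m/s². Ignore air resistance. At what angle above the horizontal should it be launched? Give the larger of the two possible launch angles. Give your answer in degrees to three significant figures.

63.7°

Trajectory: y = x tanθ − g x² (1 + tan²θ)/(2v₀²). With x = 146, y = 36.4, v₀ = 45.8, g = 10.0:
50.81 tan²θ − 146 tanθ + (87.21) = 0.
tanθ = [146 ± √(146² − 4 × 50.81 × (87.21))] / (2 × 50.81) = (146 ± 59.93) / 101.6, giving tanθ = 0.8470 or 2.027.
θ = 40.26° or 63.74°; the larger is 63.74°.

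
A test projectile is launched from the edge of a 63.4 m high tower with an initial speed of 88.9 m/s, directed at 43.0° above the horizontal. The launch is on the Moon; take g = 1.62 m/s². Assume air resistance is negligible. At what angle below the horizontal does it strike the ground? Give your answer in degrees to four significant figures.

vₓ = 88.90 cos 43.0° = 65.02 m/s; v_y0 = 88.90 sin 43.0° = 60.63 m/s.
With up positive and y = 0 at the ground: y(t) = 63.4 + (60.63) t − 0.8100 t². Setting y = 0 and taking the positive root: t = [60.63 + √(60.63² + 2·1.62·63.4)] / 1.62 = (60.63 + 62.30) / 1.62 = 75.88 s.
At impact: v_y = v_y0 − g t = −62.30 m/s; vₓ = 65.02 m/s.
Angle below horizontal: arctan(|v_y|/vₓ) = arctan(62.30/65.02) = 43.78°.

43.78°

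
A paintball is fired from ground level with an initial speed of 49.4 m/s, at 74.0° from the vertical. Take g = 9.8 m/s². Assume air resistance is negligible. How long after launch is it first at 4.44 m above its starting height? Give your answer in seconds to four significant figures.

Horizontal component vₓ = 49.40 sin 74.0° = 47.49 m/s; vertical v_y0 = 49.40 cos 74.0° = 13.62 m/s.
Set y = v_y0 t − ½ g t² = 4.44: 4.900 t² − 13.62 t + 4.44 = 0.
Quadratic formula: t = (13.62 ± √98.385) / 9.80 = (13.62 ± 9.919) / 9.80 → t = 0.3773 s or 2.402 s.
The first (ascending) time is 0.3773 s.

0.3773 s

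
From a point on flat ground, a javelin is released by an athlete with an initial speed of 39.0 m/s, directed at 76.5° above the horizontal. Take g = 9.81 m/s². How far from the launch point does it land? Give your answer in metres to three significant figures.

70.4 m

Horizontal component vₓ = 39.00 cos 76.5° = 9.104 m/s; vertical v_y0 = 39.00 sin 76.5° = 37.92 m/s.
Time aloft: T = 2 v_y0 / g = 2 × 37.92 / 9.81 = 7.731 s.
Horizontal distance R = vₓ T = 9.104 × 7.731 = 70.39 m.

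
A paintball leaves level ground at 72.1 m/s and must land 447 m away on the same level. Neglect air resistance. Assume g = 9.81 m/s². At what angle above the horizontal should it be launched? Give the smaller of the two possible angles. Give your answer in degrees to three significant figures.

Level-ground range R = v₀² sin(2θ)/g ⇒ sin(2θ) = gR/v₀² = 9.81 × 447 / 72.1² = 0.8435.
2θ = 57.52° or 180° − 57.52° = 122.5°, so θ = 28.76° or 61.24°.
The smaller angle is 28.76°.

28.8°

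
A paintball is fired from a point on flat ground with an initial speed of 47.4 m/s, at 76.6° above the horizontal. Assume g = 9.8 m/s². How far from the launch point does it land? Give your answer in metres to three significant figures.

103 m

Resolve: vₓ = 47.40 cos 76.6° = 10.98 m/s and v_y0 = 47.40 sin 76.6° = 46.11 m/s.
Time aloft: T = 2 v_y0 / g = 2 × 46.11 / 9.80 = 9.410 s.
Range: R = vₓ T = 10.98 × 9.410 = 103.4 m.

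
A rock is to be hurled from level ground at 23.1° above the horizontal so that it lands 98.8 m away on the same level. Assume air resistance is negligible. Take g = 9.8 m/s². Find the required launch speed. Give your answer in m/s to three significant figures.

On level ground R = v₀² sin 2θ / g ⇒ v₀ = √(gR / sin 2θ).
v₀ = √(9.80 × 98.8 / sin 46.20°) = √(968.2 / 0.7218) = √1341.5 = 36.63 m/s.

36.6 m/s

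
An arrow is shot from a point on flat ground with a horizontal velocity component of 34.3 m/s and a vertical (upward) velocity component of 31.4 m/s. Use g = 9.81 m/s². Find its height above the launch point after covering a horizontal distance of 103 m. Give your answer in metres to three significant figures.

At x = 103 m, t = x/vₓ = 103/34.30 = 3.003 s.
Height: y = v_y0 t − ½ g t² = 31.40 × 3.003 − 4.905 × 3.003² = 94.29 − 44.23 = 50.06 m.

50.1 m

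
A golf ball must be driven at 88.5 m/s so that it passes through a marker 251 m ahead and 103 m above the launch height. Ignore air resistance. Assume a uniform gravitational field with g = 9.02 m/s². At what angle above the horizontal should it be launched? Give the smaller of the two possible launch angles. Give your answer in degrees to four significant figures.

Trajectory: y = x tanθ − g x² (1 + tan²θ)/(2v₀²). With x = 251, y = 103, v₀ = 88.5, g = 9.02:
36.28 tan²θ − 251 tanθ + (139.3) = 0.
tanθ = [251 ± √(251² − 4 × 36.28 × (139.3))] / (2 × 36.28) = (251 ± 206.9) / 72.56, giving tanθ = 0.6084 or 6.311.
θ = 31.32° or 81.00°; the smaller is 31.32°.

31.32°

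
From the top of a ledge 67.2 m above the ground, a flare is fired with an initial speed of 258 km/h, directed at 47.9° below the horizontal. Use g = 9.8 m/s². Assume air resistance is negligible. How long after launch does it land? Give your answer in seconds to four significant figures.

Convert: 258 km/h = 258/3.6 = 71.67 m/s.
Horizontal component vₓ = 71.67 cos 47.9° = 48.05 m/s; vertical v_y0 = −53.17 m/s (downward).
With up positive and y = 0 at the ground: y(t) = 67.2 + (−53.17) t − 4.900 t². Setting y = 0 and taking the positive root: t = [−53.17 + √(53.17² + 2·9.80·67.2)] / 9.80 = (−53.17 + 64.38) / 9.80 = 1.143 s.

1.143 s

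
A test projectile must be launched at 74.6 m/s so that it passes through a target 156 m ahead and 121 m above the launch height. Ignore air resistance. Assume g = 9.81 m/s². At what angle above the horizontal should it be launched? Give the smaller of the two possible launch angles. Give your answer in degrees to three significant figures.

Trajectory: y = x tanθ − g x² (1 + tan²θ)/(2v₀²). With x = 156, y = 121, v₀ = 74.6, g = 9.81:
21.45 tan²θ − 156 tanθ + (142.4) = 0.
tanθ = [156 ± √(156² − 4 × 21.45 × (142.4))] / (2 × 21.45) = (156 ± 110.1) / 42.90, giving tanθ = 1.071 or 6.202.
θ = 46.96° or 80.84°; the smaller is 46.96°.

47.0°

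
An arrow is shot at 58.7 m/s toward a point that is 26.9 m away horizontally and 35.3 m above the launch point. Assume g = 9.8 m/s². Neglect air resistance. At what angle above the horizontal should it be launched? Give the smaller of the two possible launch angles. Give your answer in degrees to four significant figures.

55.01°

Trajectory: y = x tanθ − g x² (1 + tan²θ)/(2v₀²). With x = 26.9, y = 35.3, v₀ = 58.7, g = 9.80:
1.029 tan²θ − 26.9 tanθ + (36.33) = 0.
tanθ = [26.9 ± √(26.9² − 4 × 1.029 × (36.33))] / (2 × 1.029) = (26.9 ± 23.96) / 2.058, giving tanθ = 1.429 or 24.71.
θ = 55.01° or 87.68°; the smaller is 55.01°.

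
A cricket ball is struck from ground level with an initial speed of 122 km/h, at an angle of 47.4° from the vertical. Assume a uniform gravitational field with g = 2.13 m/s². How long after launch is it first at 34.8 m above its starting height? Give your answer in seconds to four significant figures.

Convert: 122 km/h = 122/3.6 = 33.89 m/s.
vₓ = 33.89 sin 47.4° = 24.95 m/s; v_y0 = 33.89 cos 47.4° = 22.94 m/s.
Height y(t) = 22.94 t − 1.065 t² = 34.8 gives 1.065 t² − 22.94 t + 34.8 = 0.
Quadratic formula: t = (22.94 ± √377.93) / 2.13 = (22.94 ± 19.44) / 2.13 → t = 1.642 s or 19.90 s.
The first (ascending) time is 1.642 s.

1.642 s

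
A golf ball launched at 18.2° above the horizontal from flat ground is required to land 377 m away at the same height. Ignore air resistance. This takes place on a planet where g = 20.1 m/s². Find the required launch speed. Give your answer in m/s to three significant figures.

113 m/s

On level ground R = v₀² sin 2θ / g ⇒ v₀ = √(gR / sin 2θ).
v₀ = √(20.1 × 377 / sin 36.40°) = √(7578 / 0.5934) = √12770 = 113.0 m/s.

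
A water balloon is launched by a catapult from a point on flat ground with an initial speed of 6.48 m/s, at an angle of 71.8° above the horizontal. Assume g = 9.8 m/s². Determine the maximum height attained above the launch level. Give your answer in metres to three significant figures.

Horizontal component vₓ = 6.480 cos 71.8° = 2.024 m/s; vertical v_y0 = 6.480 sin 71.8° = 6.156 m/s.
Maximum height: H = v_y0² / (2g) = 6.156² / (2 × 9.80) = 1.933 m.

1.93 m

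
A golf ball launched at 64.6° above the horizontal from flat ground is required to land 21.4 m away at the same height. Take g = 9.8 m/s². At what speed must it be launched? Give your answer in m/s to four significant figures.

16.45 m/s

Level-ground range: R = v₀² sin(2θ)/g, so v₀ = √(gR / sin 2θ).
v₀ = √(9.80 × 21.4 / sin 129.2°) = √(209.7 / 0.7749) = √270.63 = 16.45 m/s.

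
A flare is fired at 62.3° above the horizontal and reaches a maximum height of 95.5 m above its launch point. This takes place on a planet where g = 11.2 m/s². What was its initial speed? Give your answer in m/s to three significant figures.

At the peak v_y = 0, so v_y0 = √(2gH) = √(2 × 11.2 × 95.5) = 46.25 m/s.
v_y0 = v₀ sin θ ⇒ v₀ = 46.25 / sin 62.3° = 52.24 m/s.

52.2 m/s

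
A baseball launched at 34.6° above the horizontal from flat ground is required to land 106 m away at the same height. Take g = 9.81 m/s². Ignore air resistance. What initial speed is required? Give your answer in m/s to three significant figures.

From R = (v₀² / g) sin 2θ: v₀ = √(gR / sin 2θ).
v₀ = √(9.81 × 106 / sin 69.20°) = √(1040 / 0.9348) = √1112.4 = 33.35 m/s.

33.4 m/s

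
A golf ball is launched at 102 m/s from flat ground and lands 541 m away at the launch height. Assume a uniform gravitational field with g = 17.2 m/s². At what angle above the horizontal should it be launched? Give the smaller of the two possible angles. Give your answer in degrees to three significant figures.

31.7°

From R = (v₀²/g) sin 2θ: sin 2θ = 17.2 × 541 / 10404 = 0.8944.
2θ = 63.43° or 180° − 63.43° = 116.6°, so θ = 31.71° or 58.29°.
The smaller angle is 31.71°.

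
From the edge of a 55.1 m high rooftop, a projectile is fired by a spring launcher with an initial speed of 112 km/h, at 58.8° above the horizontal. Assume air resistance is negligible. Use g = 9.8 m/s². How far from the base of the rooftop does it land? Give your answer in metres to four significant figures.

Convert: 112 km/h = 112/3.6 = 31.11 m/s.
vₓ = 31.11 cos 58.8° = 16.12 m/s; v_y0 = 31.11 sin 58.8° = 26.61 m/s.
The projectile lands when y = 55.1 + (26.61) t − ½·9.80·t² = 0. Positive root: t = (26.61 + √(26.61² + 2·9.80·55.1)) / 9.80 = (26.61 + 42.29) / 9.80 = 7.030 s.
Horizontal distance: R = vₓ t = 16.12 × 7.030 = 113.3 m.

113.3 m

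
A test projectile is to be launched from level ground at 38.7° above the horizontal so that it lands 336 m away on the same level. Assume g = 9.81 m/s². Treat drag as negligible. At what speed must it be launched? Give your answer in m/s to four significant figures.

From R = (v₀² / g) sin 2θ: v₀ = √(gR / sin 2θ).
v₀ = √(9.81 × 336 / sin 77.40°) = √(3296 / 0.9759) = √3377.5 = 58.12 m/s.

58.12 m/s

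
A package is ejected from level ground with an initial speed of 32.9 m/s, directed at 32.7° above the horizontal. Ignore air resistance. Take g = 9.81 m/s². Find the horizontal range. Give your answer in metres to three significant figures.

100 m

Resolve: vₓ = 32.90 cos 32.7° = 27.69 m/s and v_y0 = 32.90 sin 32.7° = 17.77 m/s.
Flight time T = 2 v_y0 / g = 3.624 s.
Horizontal distance R = vₓ T = 27.69 × 3.624 = 100.3 m.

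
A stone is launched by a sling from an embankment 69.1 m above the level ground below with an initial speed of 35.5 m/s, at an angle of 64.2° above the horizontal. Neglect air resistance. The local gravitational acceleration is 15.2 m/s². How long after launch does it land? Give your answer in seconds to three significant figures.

5.78 s

Resolve: vₓ = 35.50 cos 64.2° = 15.45 m/s and v_y0 = 35.50 sin 64.2° = 31.96 m/s.
Vertical motion (up positive, ground at y = 0): 7.600 t² − (31.96) t − 69.1 = 0, so t = (31.96 + √(31.96² + 2·15.2·69.1)) / 15.2 = (31.96 + 55.88) / 15.2 = 5.779 s.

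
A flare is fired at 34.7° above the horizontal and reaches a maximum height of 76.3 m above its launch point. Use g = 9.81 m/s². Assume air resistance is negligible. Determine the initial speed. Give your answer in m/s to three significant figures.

At the peak v_y = 0, so v_y0 = √(2gH) = √(2 × 9.81 × 76.3) = 38.69 m/s.
v_y0 = v₀ sin θ ⇒ v₀ = 38.69 / sin 34.7° = 67.97 m/s.

68.0 m/s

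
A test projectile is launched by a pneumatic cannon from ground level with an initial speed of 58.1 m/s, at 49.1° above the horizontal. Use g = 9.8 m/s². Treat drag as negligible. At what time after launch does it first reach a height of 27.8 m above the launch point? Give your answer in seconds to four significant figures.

Components: vₓ = 58.10 cos 49.1° = 38.04 m/s, v_y0 = 58.10 sin 49.1° = 43.92 m/s.
Set y = v_y0 t − ½ g t² = 27.8: 4.900 t² − 43.92 t + 27.8 = 0.
Quadratic formula: t = (43.92 ± √1383.7) / 9.80 = (43.92 ± 37.20) / 9.80 → t = 0.6855 s or 8.277 s.
The first (ascending) time is 0.6855 s.

0.6855 s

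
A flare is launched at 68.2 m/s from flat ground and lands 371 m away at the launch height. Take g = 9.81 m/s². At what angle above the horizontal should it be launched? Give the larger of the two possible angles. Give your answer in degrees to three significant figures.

64.3°

R = v₀² sin 2θ / g gives sin 2θ = gR/v₀² = 9.81·371/68.2² = 0.7825.
2θ = 51.49° or 180° − 51.49° = 128.5°, so θ = 25.74° or 64.26°.
The larger angle is 64.26°.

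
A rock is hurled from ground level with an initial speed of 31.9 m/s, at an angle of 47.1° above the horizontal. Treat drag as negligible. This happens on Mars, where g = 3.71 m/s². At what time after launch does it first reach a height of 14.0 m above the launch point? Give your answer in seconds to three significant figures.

0.631 s

Resolve: vₓ = 31.90 cos 47.1° = 21.71 m/s and v_y0 = 31.90 sin 47.1° = 23.37 m/s.
Height y(t) = 23.37 t − 1.855 t² = 14.0 gives 1.855 t² − 23.37 t + 14.0 = 0.
Quadratic formula: t = (23.37 ± √442.19) / 3.71 = (23.37 ± 21.03) / 3.71 → t = 0.6307 s or 11.97 s.
The first (ascending) time is 0.6307 s.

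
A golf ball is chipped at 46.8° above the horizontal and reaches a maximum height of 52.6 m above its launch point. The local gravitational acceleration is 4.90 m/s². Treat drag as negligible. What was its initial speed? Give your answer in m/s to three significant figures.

At the peak v_y = 0, so v_y0 = √(2gH) = √(2 × 4.90 × 52.6) = 22.70 m/s.
v_y0 = v₀ sin θ ⇒ v₀ = 22.70 / sin 46.8° = 31.15 m/s.

31.1 m/s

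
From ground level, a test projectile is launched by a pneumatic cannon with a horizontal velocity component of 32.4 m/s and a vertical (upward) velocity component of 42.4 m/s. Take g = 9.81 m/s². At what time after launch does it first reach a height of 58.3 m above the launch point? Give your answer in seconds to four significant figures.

1.715 s

Require v_y0 t − ½ g t² = 58.3, i.e. 4.905 t² − 42.40 t + 58.3 = 0.
Quadratic formula: t = (42.40 ± √653.91) / 9.81 = (42.40 ± 25.57) / 9.81 → t = 1.715 s or 6.929 s.
The first (ascending) time is 1.715 s.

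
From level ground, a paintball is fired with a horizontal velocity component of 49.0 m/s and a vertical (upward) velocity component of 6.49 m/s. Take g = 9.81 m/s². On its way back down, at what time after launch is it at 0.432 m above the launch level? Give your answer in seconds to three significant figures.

1.25 s

Height y(t) = 6.490 t − 4.905 t² = 0.432 gives 4.905 t² − 6.490 t + 0.432 = 0.
t = [6.490 ± √(6.490² − 2·9.81·0.432)] / 9.81 = (6.490 ± 5.800) / 9.81, so t = 0.07030 s or t = 1.253 s.
The descending-branch root is 1.253 s.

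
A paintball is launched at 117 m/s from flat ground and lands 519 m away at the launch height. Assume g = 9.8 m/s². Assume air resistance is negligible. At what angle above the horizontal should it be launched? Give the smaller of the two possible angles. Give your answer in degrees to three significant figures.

R = v₀² sin 2θ / g gives sin 2θ = gR/v₀² = 9.80·519/117² = 0.3716.
2θ = 21.81° or 180° − 21.81° = 158.2°, so θ = 10.91° or 79.09°.
The smaller angle is 10.91°.

10.9°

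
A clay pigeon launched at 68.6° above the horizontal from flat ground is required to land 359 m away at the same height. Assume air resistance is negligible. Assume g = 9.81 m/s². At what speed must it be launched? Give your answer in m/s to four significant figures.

72.00 m/s

Level-ground range: R = v₀² sin(2θ)/g, so v₀ = √(gR / sin 2θ).
v₀ = √(9.81 × 359 / sin 137.2°) = √(3522 / 0.6794) = √5183.4 = 72.00 m/s.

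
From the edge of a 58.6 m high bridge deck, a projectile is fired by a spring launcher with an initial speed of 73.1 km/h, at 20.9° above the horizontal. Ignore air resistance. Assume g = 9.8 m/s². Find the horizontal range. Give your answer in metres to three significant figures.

Convert: 73.1 km/h = 73.1/3.6 = 20.31 m/s.
Resolve: vₓ = 20.31 cos 20.9° = 18.97 m/s and v_y0 = 20.31 sin 20.9° = 7.244 m/s.
The projectile lands when y = 58.6 + (7.244) t − ½·9.80·t² = 0. Positive root: t = (7.244 + √(7.244² + 2·9.80·58.6)) / 9.80 = (7.244 + 34.66) / 9.80 = 4.275 s.
Horizontal distance: R = vₓ t = 18.97 × 4.275 = 81.10 m.

81.1 m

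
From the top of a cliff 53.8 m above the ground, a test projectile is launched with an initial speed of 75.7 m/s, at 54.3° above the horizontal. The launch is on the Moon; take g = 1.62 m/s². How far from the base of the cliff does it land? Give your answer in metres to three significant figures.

3390 m

Horizontal component vₓ = 75.70 cos 54.3° = 44.17 m/s; vertical v_y0 = 75.70 sin 54.3° = 61.47 m/s.
With up positive and y = 0 at the ground: y(t) = 53.8 + (61.47) t − 0.8100 t². Setting y = 0 and taking the positive root: t = [61.47 + √(61.47² + 2·1.62·53.8)] / 1.62 = (61.47 + 62.88) / 1.62 = 76.76 s.
Horizontal distance: R = vₓ t = 44.17 × 76.76 = 3391 m.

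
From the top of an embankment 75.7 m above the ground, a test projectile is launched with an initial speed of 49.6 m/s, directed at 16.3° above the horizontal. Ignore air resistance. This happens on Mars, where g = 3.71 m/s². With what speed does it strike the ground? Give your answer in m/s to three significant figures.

55.0 m/s

Components: vₓ = 49.60 cos 16.3° = 47.61 m/s, v_y0 = 49.60 sin 16.3° = 13.92 m/s.
Vertical motion (up positive, ground at y = 0): 1.855 t² − (13.92) t − 75.7 = 0, so t = (13.92 + √(13.92² + 2·3.71·75.7)) / 3.71 = (13.92 + 27.49) / 3.71 = 11.16 s.
Vertical velocity at impact: v_y = v_y0 − g t = 13.92 − 3.71 × 11.16 = −27.49 m/s.
Speed: |v| = √(vₓ² + v_y²) = √(47.61² + 27.49²) = 54.97 m/s.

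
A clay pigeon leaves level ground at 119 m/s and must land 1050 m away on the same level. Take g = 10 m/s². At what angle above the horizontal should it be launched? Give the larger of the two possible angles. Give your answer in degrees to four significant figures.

66.07°

R = v₀² sin 2θ / g gives sin 2θ = gR/v₀² = 10.0·1050/119² = 0.7415.
2θ = 47.86° or 180° − 47.86° = 132.1°, so θ = 23.93° or 66.07°.
The larger angle is 66.07°.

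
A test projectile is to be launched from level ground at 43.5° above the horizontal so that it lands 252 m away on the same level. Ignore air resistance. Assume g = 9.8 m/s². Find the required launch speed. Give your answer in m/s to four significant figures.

49.73 m/s

Level-ground range: R = v₀² sin(2θ)/g, so v₀ = √(gR / sin 2θ).
v₀ = √(9.80 × 252 / sin 87.00°) = √(2470 / 0.9986) = √2473.0 = 49.73 m/s.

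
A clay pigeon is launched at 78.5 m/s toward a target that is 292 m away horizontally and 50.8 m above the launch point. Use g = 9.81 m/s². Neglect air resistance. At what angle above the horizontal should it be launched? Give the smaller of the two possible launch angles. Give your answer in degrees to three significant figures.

Trajectory: y = x tanθ − g x² (1 + tan²θ)/(2v₀²). With x = 292, y = 50.8, v₀ = 78.5, g = 9.81:
67.87 tan²θ − 292 tanθ + (118.7) = 0.
tanθ = [292 ± √(292² − 4 × 67.87 × (118.7))] / (2 × 67.87) = (292 ± 230.3) / 135.7, giving tanθ = 0.4544 or 3.848.
θ = 24.44° or 75.43°; the smaller is 24.44°.

24.4°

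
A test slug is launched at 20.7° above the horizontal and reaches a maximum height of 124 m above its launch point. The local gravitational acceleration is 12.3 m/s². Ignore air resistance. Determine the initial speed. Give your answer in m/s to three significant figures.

At the peak v_y = 0, so v_y0 = √(2gH) = √(2 × 12.3 × 124) = 55.23 m/s.
v_y0 = v₀ sin θ ⇒ v₀ = 55.23 / sin 20.7° = 156.2 m/s.

156 m/s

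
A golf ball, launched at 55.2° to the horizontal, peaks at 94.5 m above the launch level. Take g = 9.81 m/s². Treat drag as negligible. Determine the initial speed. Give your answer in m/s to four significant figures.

At the peak v_y = 0, so v_y0 = √(2gH) = √(2 × 9.81 × 94.5) = 43.06 m/s.
v_y0 = v₀ sin θ ⇒ v₀ = 43.06 / sin 55.2° = 52.44 m/s.

52.44 m/s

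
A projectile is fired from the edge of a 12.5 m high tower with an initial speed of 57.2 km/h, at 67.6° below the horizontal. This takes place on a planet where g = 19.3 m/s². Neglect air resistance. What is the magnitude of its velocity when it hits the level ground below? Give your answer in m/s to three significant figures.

Convert: 57.2 km/h = 57.2/3.6 = 15.89 m/s.
Components: vₓ = 15.89 cos 67.6° = 6.055 m/s, v_y0 = −14.69 m/s (downward).
With up positive and y = 0 at the ground: y(t) = 12.5 + (−14.69) t − 9.650 t². Setting y = 0 and taking the positive root: t = [−14.69 + √(14.69² + 2·19.3·12.5)] / 19.3 = (−14.69 + 26.43) / 19.3 = 0.6080 s.
Vertical velocity at impact: v_y = v_y0 − g t = −14.69 − 19.3 × 0.6080 = −26.43 m/s.
Speed: |v| = √(vₓ² + v_y²) = √(6.055² + 26.43²) = 27.11 m/s.

27.1 m/s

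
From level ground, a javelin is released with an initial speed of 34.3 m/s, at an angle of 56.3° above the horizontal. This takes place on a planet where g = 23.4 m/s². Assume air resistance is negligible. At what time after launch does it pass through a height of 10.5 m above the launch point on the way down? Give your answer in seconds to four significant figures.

1.987 s

vₓ = 34.30 cos 56.3° = 19.03 m/s; v_y0 = 34.30 sin 56.3° = 28.54 m/s.
Require v_y0 t − ½ g t² = 10.5, i.e. 11.70 t² − 28.54 t + 10.5 = 0.
t = [28.54 ± √(28.54² − 2·23.4·10.5)] / 23.4 = (28.54 ± 17.97) / 23.4, so t = 0.4516 s or t = 1.987 s.
The descending-branch root is 1.987 s.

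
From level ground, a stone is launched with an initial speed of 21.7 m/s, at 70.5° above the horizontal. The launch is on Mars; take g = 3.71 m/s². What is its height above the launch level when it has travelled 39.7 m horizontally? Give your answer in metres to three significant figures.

vₓ = 21.70 cos 70.5° = 7.244 m/s; v_y0 = 21.70 sin 70.5° = 20.46 m/s.
x = vₓ t ⇒ t = 39.7/7.244 = 5.481 s.
Height: y = v_y0 t − ½ g t² = 20.46 × 5.481 − 1.855 × 5.481² = 112.1 − 55.72 = 56.39 m.

56.4 m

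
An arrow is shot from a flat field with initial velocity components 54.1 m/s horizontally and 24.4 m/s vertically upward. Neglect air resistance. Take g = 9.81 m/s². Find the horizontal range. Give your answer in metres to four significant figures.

Time aloft: T = 2 v_y0 / g = 2 × 24.40 / 9.81 = 4.975 s.
Horizontal distance R = vₓ T = 54.10 × 4.975 = 269.1 m.

269.1 m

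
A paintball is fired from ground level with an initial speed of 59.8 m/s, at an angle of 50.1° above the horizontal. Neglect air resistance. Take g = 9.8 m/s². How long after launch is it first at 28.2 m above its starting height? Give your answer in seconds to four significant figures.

0.6614 s

Resolve: vₓ = 59.80 cos 50.1° = 38.36 m/s and v_y0 = 59.80 sin 50.1° = 45.88 m/s.
Require v_y0 t − ½ g t² = 28.2, i.e. 4.900 t² − 45.88 t + 28.2 = 0.
Quadratic formula: t = (45.88 ± √1551.9) / 9.80 = (45.88 ± 39.39) / 9.80 → t = 0.6614 s or 8.701 s.
The first (ascending) time is 0.6614 s.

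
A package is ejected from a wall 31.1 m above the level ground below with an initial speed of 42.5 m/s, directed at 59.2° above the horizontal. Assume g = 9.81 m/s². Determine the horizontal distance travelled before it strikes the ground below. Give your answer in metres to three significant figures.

179 m

Components: vₓ = 42.50 cos 59.2° = 21.76 m/s, v_y0 = 42.50 sin 59.2° = 36.51 m/s.
Vertical motion (up positive, ground at y = 0): 4.905 t² − (36.51) t − 31.1 = 0, so t = (36.51 + √(36.51² + 2·9.81·31.1)) / 9.81 = (36.51 + 44.08) / 9.81 = 8.214 s.
Horizontal distance: R = vₓ t = 21.76 × 8.214 = 178.8 m.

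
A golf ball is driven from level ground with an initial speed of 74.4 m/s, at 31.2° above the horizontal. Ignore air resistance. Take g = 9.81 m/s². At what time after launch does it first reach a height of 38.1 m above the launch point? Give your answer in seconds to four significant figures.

1.160 s

vₓ = 74.40 cos 31.2° = 63.64 m/s; v_y0 = 74.40 sin 31.2° = 38.54 m/s.
Require v_y0 t − ½ g t² = 38.1, i.e. 4.905 t² − 38.54 t + 38.1 = 0.
Quadratic formula: t = (38.54 ± √737.90) / 9.81 = (38.54 ± 27.16) / 9.81 → t = 1.160 s or 6.698 s.
The first (ascending) time is 1.160 s.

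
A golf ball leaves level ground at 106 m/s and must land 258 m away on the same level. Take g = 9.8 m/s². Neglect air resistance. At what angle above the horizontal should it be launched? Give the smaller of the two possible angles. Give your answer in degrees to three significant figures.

R = v₀² sin 2θ / g gives sin 2θ = gR/v₀² = 9.80·258/106² = 0.2250.
2θ = 13.00° or 180° − 13.00° = 167.0°, so θ = 6.502° or 83.50°.
The smaller angle is 6.502°.

6.50°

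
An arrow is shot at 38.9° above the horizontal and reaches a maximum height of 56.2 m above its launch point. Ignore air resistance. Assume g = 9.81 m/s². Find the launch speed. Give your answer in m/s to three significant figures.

At the peak v_y = 0, so v_y0 = √(2gH) = √(2 × 9.81 × 56.2) = 33.21 m/s.
v_y0 = v₀ sin θ ⇒ v₀ = 33.21 / sin 38.9° = 52.88 m/s.

52.9 m/s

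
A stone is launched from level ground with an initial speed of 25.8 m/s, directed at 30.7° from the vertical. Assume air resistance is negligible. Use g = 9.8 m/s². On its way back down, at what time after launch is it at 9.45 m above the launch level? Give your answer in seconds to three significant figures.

4.05 s

Horizontal component vₓ = 25.80 sin 30.7° = 13.17 m/s; vertical v_y0 = 25.80 cos 30.7° = 22.18 m/s.
Set y = v_y0 t − ½ g t² = 9.45: 4.900 t² − 22.18 t + 9.45 = 0.
t = [22.18 ± √(22.18² − 2·9.80·9.45)] / 9.80 = (22.18 ± 17.52) / 9.80, so t = 0.4760 s or t = 4.051 s.
The descending-branch root is 4.051 s.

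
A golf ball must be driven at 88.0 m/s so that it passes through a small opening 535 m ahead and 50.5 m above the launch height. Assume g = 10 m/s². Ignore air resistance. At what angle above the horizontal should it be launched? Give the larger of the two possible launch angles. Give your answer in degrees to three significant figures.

Trajectory: y = x tanθ − g x² (1 + tan²θ)/(2v₀²). With x = 535, y = 50.5, v₀ = 88.0, g = 10.0:
184.8 tan²θ − 535 tanθ + (235.3) = 0.
tanθ = [535 ± √(535² − 4 × 184.8 × (235.3))] / (2 × 184.8) = (535 ± 335.1) / 369.6, giving tanθ = 0.5409 or 2.354.
θ = 28.41° or 66.98°; the larger is 66.98°.

67.0°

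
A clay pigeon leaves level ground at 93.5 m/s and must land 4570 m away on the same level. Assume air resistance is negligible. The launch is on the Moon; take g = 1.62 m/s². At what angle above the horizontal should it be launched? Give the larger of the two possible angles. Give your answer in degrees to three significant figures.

R = v₀² sin 2θ / g gives sin 2θ = gR/v₀² = 1.62·4570/93.5² = 0.8469.
2θ = 57.87° or 180° − 57.87° = 122.1°, so θ = 28.94° or 61.06°.
The larger angle is 61.06°.

61.1°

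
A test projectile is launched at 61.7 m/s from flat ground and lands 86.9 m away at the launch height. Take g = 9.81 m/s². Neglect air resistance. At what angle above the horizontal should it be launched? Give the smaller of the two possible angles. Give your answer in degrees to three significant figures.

6.47°

R = v₀² sin 2θ / g gives sin 2θ = gR/v₀² = 9.81·86.9/61.7² = 0.2239.
2θ = 12.94° or 180° − 12.94° = 167.1°, so θ = 6.470° or 83.53°.
The smaller angle is 6.470°.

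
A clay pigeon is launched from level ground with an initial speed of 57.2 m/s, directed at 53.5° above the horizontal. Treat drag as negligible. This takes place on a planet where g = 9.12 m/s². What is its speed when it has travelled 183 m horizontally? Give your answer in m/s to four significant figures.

34.16 m/s

Resolve: vₓ = 57.20 cos 53.5° = 34.02 m/s and v_y0 = 57.20 sin 53.5° = 45.98 m/s.
x = vₓ t ⇒ t = 183/34.02 = 5.379 s.
Vertical velocity there: v_y = v_y0 − g t = 45.98 − 9.12 × 5.379 = −3.072 m/s.
Speed: √(vₓ² + v_y²) = √(34.02² + 3.072²) = 34.16 m/s.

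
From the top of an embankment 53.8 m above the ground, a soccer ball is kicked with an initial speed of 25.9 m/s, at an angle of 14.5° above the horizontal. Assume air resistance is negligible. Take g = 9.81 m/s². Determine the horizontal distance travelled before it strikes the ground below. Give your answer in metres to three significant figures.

101 m

vₓ = 25.90 cos 14.5° = 25.08 m/s; v_y0 = 25.90 sin 14.5° = 6.485 m/s.
Vertical motion (up positive, ground at y = 0): 4.905 t² − (6.485) t − 53.8 = 0, so t = (6.485 + √(6.485² + 2·9.81·53.8)) / 9.81 = (6.485 + 33.13) / 9.81 = 4.038 s.
Horizontal distance: R = vₓ t = 25.08 × 4.038 = 101.3 m.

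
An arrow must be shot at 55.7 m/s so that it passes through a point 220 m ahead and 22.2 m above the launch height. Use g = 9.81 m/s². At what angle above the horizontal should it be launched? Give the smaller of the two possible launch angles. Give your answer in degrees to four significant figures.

Trajectory: y = x tanθ − g x² (1 + tan²θ)/(2v₀²). With x = 220, y = 22.2, v₀ = 55.7, g = 9.81:
76.52 tan²θ − 220 tanθ + (98.72) = 0.
tanθ = [220 ± √(220² − 4 × 76.52 × (98.72))] / (2 × 76.52) = (220 ± 134.8) / 153.0, giving tanθ = 0.5564 or 2.319.
θ = 29.09° or 66.67°; the smaller is 29.09°.

29.09°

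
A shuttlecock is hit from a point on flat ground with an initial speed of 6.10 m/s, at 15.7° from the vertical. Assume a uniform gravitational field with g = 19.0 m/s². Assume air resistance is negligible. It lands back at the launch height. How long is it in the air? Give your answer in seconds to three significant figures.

vₓ = 6.100 sin 15.7° = 1.651 m/s; v_y0 = 6.100 cos 15.7° = 5.872 m/s.
Time of flight on level ground: T = 2 v_y0 / g = 2 × 5.872 / 19.0 = 0.6181 s.

0.618 s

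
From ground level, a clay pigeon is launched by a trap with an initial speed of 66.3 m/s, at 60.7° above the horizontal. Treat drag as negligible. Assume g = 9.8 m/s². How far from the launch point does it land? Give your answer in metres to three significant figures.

vₓ = 66.30 cos 60.7° = 32.45 m/s; v_y0 = 66.30 sin 60.7° = 57.82 m/s.
Time aloft: T = 2 v_y0 / g = 2 × 57.82 / 9.80 = 11.80 s.
Horizontal distance R = vₓ T = 32.45 × 11.80 = 382.9 m.

383 m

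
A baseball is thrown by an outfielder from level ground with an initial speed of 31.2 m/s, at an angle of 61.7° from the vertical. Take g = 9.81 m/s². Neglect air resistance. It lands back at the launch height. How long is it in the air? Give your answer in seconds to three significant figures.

3.02 s

Horizontal component vₓ = 31.20 sin 61.7° = 27.47 m/s; vertical v_y0 = 31.20 cos 61.7° = 14.79 m/s.
It returns to y = 0 when t = 2 v_y0 / g = 2(14.79)/9.81 = 3.016 s.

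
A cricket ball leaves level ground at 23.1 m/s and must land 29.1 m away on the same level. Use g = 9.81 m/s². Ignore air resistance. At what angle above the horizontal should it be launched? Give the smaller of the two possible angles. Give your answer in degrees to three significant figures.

Level-ground range R = v₀² sin(2θ)/g ⇒ sin(2θ) = gR/v₀² = 9.81 × 29.1 / 23.1² = 0.5350.
2θ = 32.34° or 180° − 32.34° = 147.7°, so θ = 16.17° or 73.83°.
The smaller angle is 16.17°.

16.2°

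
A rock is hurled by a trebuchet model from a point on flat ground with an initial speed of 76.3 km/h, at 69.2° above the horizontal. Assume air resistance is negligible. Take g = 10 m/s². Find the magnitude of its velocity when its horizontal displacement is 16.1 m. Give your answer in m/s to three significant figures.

Convert: 76.3 km/h = 76.3/3.6 = 21.19 m/s.
vₓ = 21.19 cos 69.2° = 7.526 m/s; v_y0 = 21.19 sin 69.2° = 19.81 m/s.
x = vₓ t ⇒ t = 16.1/7.526 = 2.139 s.
Vertical velocity there: v_y = v_y0 − g t = 19.81 − 10.0 × 2.139 = −1.579 m/s.
Speed: √(vₓ² + v_y²) = √(7.526² + 1.579²) = 7.690 m/s.

7.69 m/s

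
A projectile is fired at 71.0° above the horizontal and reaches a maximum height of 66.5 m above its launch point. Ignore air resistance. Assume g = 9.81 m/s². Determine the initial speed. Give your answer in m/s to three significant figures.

38.2 m/s

At the peak v_y = 0, so v_y0 = √(2gH) = √(2 × 9.81 × 66.5) = 36.12 m/s.
v_y0 = v₀ sin θ ⇒ v₀ = 36.12 / sin 71.0° = 38.20 m/s.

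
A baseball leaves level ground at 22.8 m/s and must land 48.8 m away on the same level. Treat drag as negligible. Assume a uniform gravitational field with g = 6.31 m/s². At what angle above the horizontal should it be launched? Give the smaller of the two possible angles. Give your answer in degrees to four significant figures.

18.16°

R = v₀² sin 2θ / g gives sin 2θ = gR/v₀² = 6.31·48.8/22.8² = 0.5924.
2θ = 36.32° or 180° − 36.32° = 143.7°, so θ = 18.16° or 71.84°.
The smaller angle is 18.16°.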